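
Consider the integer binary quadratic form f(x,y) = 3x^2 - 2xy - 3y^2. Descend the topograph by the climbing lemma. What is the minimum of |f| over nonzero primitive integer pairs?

descent: ρ → (-3,2,3)  [lands on river]
river: ρ → (3,4,-2)
river: ρ → (-2,4,3)
river: ρ → (3,2,-3)
river: ρ → (-3,4,2)
river: ρ → (2,4,-3)
closes: descent 1, river 6
min |a| on river = 2

2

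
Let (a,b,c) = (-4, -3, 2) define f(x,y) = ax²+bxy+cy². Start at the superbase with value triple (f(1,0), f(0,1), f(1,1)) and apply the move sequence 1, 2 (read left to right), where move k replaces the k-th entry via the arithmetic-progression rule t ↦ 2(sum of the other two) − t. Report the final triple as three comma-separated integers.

start (-4,2,-5) = (f(1,0),f(0,1),f(1,1))
replace slot 1: 2·(2+(-5)) − (-4) = -2 → (-2,2,-5)
replace slot 2: 2·((-2)+(-5)) − 2 = -16 → (-2,-16,-5)

-2,-16,-5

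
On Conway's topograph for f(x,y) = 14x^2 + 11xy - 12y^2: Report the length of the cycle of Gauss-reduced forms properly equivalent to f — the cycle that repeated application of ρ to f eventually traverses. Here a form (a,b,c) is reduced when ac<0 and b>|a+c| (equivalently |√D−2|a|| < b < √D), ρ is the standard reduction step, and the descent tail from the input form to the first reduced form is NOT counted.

D = 793, ⌊√D⌋ = 28
river: ρ → (-12,13,13)
river: ρ → (13,13,-12)
river: ρ → (-12,11,14)
river: ρ → (14,17,-9)
river: ρ → (-9,19,12)
river: ρ → (12,5,-16)
river: ρ → (-16,27,1)
river: ρ → (1,27,-16)
river: ρ → (-16,5,12)
river: ρ → (12,19,-9)
river: ρ → (-9,17,14)
river: ρ → (14,11,-12)
ρ-cycle length = 12 (tail of 0 descent steps not counted)

12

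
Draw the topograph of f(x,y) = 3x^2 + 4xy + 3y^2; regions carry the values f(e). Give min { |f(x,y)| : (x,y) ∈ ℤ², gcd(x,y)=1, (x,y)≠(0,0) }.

translate: b→-2 (≡4 mod 6), so (3,4,3)→(3,-2,2)
flip: (3,-2,2)→(2,2,3)
reduced (well bottom): (2,2,3) with a≤c, −a<b≤a
well minimum = a = 2

2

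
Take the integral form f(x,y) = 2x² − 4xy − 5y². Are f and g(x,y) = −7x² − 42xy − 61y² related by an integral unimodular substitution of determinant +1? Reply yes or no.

D₁ = 56, D₂ = 56
river cycle of f (length 4): (-5, 4, 2), (2, 4, -5), (-5, 6, 1), (1, 6, -5)
river cycle of g (length 4): (2, 4, -5), (-5, 6, 1), (1, 6, -5), (-5, 4, 2)
cycles coincide ⇒ equivalent

yes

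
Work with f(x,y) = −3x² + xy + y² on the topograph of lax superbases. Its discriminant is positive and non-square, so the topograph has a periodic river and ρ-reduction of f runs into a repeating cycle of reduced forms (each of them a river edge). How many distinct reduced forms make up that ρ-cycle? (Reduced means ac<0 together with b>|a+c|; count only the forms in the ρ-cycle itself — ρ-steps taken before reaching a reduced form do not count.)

D = 13, ⌊√D⌋ = 3
descent: ρ → (1,3,-1)  [lands on river]
river: ρ → (-1,3,1)
ρ-cycle length = 2 (tail of 1 descent step not counted)

2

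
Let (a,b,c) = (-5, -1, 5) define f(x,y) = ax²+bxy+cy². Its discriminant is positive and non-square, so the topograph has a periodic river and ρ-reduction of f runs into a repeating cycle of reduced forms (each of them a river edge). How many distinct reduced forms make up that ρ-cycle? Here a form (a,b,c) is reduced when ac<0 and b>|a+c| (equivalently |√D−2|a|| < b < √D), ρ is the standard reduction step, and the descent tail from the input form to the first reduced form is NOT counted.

D = 101, ⌊√D⌋ = 10
descent: ρ → (5,1,-5)  [lands on river]
river: ρ → (-5,9,1)
river: ρ → (1,9,-5)
river: ρ → (-5,1,5)
river: ρ → (5,9,-1)
river: ρ → (-1,9,5)
ρ-cycle length = 6 (tail of 1 descent step not counted)

6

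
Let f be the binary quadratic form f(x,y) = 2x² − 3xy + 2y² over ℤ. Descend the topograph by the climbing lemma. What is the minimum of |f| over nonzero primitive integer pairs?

translate: b→1 (≡-3 mod 4), so (2,-3,2)→(2,1,1)
flip: (2,1,1)→(1,-1,2)
translate: b→1 (≡-1 mod 2), so (1,-1,2)→(1,1,2)
reduced (well bottom): (1,1,2) with a≤c, −a<b≤a
well minimum = a = 1

1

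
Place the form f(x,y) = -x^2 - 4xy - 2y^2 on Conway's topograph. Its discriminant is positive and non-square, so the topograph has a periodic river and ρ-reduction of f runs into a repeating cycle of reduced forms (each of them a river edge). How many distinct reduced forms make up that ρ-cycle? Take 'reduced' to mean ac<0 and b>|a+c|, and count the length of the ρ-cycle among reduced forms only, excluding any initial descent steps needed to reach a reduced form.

D = 8, ⌊√D⌋ = 2
descent: ρ → (-2,0,1)
descent: ρ → (1,2,-1)  [lands on river]
river: ρ → (-1,2,1)
ρ-cycle length = 2 (tail of 2 descent steps not counted)

2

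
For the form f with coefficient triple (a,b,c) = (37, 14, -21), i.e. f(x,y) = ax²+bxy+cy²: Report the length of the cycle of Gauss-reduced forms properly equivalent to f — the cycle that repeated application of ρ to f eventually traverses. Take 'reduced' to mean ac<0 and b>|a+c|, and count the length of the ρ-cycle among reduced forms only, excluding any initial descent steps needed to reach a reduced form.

D = 3304, ⌊√D⌋ = 57
descent: ρ → (-21,28,30)  [lands on river]
river: ρ → (30,32,-19)
river: ρ → (-19,44,18)
river: ρ → (18,28,-35)
river: ρ → (-35,42,11)
river: ρ → (11,46,-27)
river: ρ → (-27,8,30)
river: ρ → (30,52,-5)
river: ρ → (-5,48,50)
river: ρ → (50,52,-3)
river: ρ → (-3,56,14)
river: ρ → (14,56,-3)
river: ρ → (-3,52,50)
river: ρ → (50,48,-5)
river: ρ → (-5,52,30)
river: ρ → (30,8,-27)
river: ρ → (-27,46,11)
river: ρ → (11,42,-35)
river: ρ → (-35,28,18)
river: ρ → (18,44,-19)
river: ρ → (-19,32,30)
river: ρ → (30,28,-21)
river: ρ → (-21,56,2)
river: ρ → (2,56,-21)
ρ-cycle length = 24 (tail of 1 descent step not counted)

24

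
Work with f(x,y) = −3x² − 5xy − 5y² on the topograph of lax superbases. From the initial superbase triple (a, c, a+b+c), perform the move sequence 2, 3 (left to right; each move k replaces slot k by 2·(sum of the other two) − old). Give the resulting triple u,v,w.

start (-3,-5,-13) = (f(1,0),f(0,1),f(1,1))
replace slot 2: 2·((-3)+(-13)) − (-5) = -27 → (-3,-27,-13)
replace slot 3: 2·((-3)+(-27)) − (-13) = -47 → (-3,-27,-47)

-3,-27,-47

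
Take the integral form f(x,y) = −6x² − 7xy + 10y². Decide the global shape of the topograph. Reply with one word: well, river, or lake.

D = b²−4ac = (-7)² − 4·(-6)·10 = 289
D = 17² is a perfect square ⇒ form factors over ℤ ⇒ lakes

lake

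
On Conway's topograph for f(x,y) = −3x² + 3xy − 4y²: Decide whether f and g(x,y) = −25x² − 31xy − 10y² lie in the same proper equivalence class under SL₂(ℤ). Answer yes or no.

D₁ = -39, D₂ = -39
f is negative-definite; reduce −f:
−f: translate: b→3 (≡-3 mod 6), so (3,-3,4)→(3,3,4)
−f: reduced (well bottom): (3,3,4) with a≤c, −a<b≤a
flip sign back: reduced form of f is (-3,-3,-4)
g is negative-definite; reduce −g:
−g: translate: b→-19 (≡31 mod 50), so (25,31,10)→(25,-19,4)
−g: flip: (25,-19,4)→(4,19,25)
−g: translate: b→3 (≡19 mod 8), so (4,19,25)→(4,3,3)
−g: flip: (4,3,3)→(3,-3,4)
−g: translate: b→3 (≡-3 mod 6), so (3,-3,4)→(3,3,4)
−g: reduced (well bottom): (3,3,4) with a≤c, −a<b≤a
flip sign back: reduced form of g is (-3,-3,-4)
reduced forms (-3, -3, -4) vs (-3, -3, -4) ⇒ equivalent

yes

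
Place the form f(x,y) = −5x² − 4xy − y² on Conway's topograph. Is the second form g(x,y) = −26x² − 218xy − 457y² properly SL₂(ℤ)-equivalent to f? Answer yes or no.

D₁ = -4, D₂ = -4
f is negative-definite; reduce −f:
−f: flip: (5,4,1)→(1,-4,5)
−f: translate: b→0 (≡-4 mod 2), so (1,-4,5)→(1,0,1)
−f: reduced (well bottom): (1,0,1) with a≤c, −a<b≤a
flip sign back: reduced form of f is (-1,0,-1)
g is negative-definite; reduce −g:
−g: translate: b→10 (≡218 mod 52), so (26,218,457)→(26,10,1)
−g: flip: (26,10,1)→(1,-10,26)
−g: translate: b→0 (≡-10 mod 2), so (1,-10,26)→(1,0,1)
−g: reduced (well bottom): (1,0,1) with a≤c, −a<b≤a
flip sign back: reduced form of g is (-1,0,-1)
reduced forms (-1, 0, -1) vs (-1, 0, -1) ⇒ equivalent

yes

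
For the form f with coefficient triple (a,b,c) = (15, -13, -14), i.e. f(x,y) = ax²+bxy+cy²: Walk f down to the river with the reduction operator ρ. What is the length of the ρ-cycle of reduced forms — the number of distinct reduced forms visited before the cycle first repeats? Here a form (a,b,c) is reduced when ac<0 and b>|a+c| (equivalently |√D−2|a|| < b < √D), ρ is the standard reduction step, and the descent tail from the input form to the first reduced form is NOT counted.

D = 1009, ⌊√D⌋ = 31
descent: ρ → (-14,13,15)  [lands on river]
river: ρ → (15,17,-12)
river: ρ → (-12,31,1)
river: ρ → (1,31,-12)
river: ρ → (-12,17,15)
river: ρ → (15,13,-14)
river: ρ → (-14,15,14)
river: ρ → (14,13,-15)
river: ρ → (-15,17,12)
river: ρ → (12,31,-1)
river: ρ → (-1,31,12)
river: ρ → (12,17,-15)
river: ρ → (-15,13,14)
river: ρ → (14,15,-14)
ρ-cycle length = 14 (tail of 1 descent step not counted)

14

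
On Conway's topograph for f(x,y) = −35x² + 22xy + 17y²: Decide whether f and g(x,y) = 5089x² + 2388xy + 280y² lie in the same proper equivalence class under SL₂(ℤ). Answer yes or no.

D₁ = 2864, D₂ = 2864
river cycle of f (length 28): (17, 46, -11), (-11, 42, 25), (25, 8, -28), (-28, 48, 5), (5, 52, -8), (-8, 44, 29), (29, 14, -23), (-23, 32, 20), (20, 48, -7), (-7, 50, 13), … (18 more)
river cycle of g (length 28): (17, 46, -11), (-11, 42, 25), (25, 8, -28), (-28, 48, 5), (5, 52, -8), (-8, 44, 29), (29, 14, -23), (-23, 32, 20), (20, 48, -7), (-7, 50, 13), … (18 more)
cycles coincide ⇒ equivalent

yes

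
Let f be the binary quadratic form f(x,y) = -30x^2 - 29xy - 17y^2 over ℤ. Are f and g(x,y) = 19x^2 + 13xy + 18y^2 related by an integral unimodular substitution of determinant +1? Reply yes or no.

D₁ = -1199, D₂ = -1199
f is negative-definite; reduce −f:
−f: flip: (30,29,17)→(17,-29,30)
−f: translate: b→5 (≡-29 mod 34), so (17,-29,30)→(17,5,18)
−f: reduced (well bottom): (17,5,18) with a≤c, −a<b≤a
flip sign back: reduced form of f is (-17,-5,-18)
g: flip: (19,13,18)→(18,-13,19)
g: reduced (well bottom): (18,-13,19) with a≤c, −a<b≤a
reduced forms (-17, -5, -18) vs (18, -13, 19) ⇒ inequivalent

no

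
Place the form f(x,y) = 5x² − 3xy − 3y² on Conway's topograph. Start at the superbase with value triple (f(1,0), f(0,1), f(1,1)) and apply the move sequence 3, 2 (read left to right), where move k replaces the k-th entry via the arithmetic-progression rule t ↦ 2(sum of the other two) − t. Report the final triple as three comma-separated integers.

start (5,-3,-1) = (f(1,0),f(0,1),f(1,1))
replace slot 3: 2·(5+(-3)) − (-1) = 5 → (5,-3,5)
replace slot 2: 2·(5+5) − (-3) = 23 → (5,23,5)

5,23,5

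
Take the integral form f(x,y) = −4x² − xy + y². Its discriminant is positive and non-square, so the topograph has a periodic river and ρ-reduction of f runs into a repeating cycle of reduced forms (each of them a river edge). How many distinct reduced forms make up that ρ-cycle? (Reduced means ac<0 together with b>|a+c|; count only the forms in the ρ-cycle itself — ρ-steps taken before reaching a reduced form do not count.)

D = 17, ⌊√D⌋ = 4
descent: ρ → (1,3,-2)  [lands on river]
river: ρ → (-2,1,2)
river: ρ → (2,3,-1)
river: ρ → (-1,3,2)
river: ρ → (2,1,-2)
river: ρ → (-2,3,1)
ρ-cycle length = 6 (tail of 1 descent step not counted)

6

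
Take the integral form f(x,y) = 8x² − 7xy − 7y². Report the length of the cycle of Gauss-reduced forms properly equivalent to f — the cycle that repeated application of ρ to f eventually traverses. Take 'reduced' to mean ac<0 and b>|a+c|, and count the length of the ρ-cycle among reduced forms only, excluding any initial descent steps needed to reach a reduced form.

D = 273, ⌊√D⌋ = 16
descent: ρ → (-7,7,8)  [lands on river]
river: ρ → (8,9,-6)
river: ρ → (-6,15,2)
river: ρ → (2,13,-13)
river: ρ → (-13,13,2)
river: ρ → (2,15,-6)
river: ρ → (-6,9,8)
river: ρ → (8,7,-7)
ρ-cycle length = 8 (tail of 1 descent step not counted)

8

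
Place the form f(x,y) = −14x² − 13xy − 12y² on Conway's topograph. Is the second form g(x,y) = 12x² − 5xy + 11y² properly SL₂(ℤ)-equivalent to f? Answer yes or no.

D₁ = -503, D₂ = -503
f is negative-definite; reduce −f:
−f: flip: (14,13,12)→(12,-13,14)
−f: translate: b→11 (≡-13 mod 24), so (12,-13,14)→(12,11,13)
−f: reduced (well bottom): (12,11,13) with a≤c, −a<b≤a
flip sign back: reduced form of f is (-12,-11,-13)
g: flip: (12,-5,11)→(11,5,12)
g: reduced (well bottom): (11,5,12) with a≤c, −a<b≤a
reduced forms (-12, -11, -13) vs (11, 5, 12) ⇒ inequivalent

no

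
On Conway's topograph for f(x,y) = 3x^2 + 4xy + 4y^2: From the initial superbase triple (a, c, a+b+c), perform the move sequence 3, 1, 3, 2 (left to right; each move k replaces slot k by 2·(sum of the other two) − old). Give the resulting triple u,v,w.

start (3,4,11) = (f(1,0),f(0,1),f(1,1))
replace slot 3: 2·(3+4) − 11 = 3 → (3,4,3)
replace slot 1: 2·(4+3) − 3 = 11 → (11,4,3)
replace slot 3: 2·(11+4) − 3 = 27 → (11,4,27)
replace slot 2: 2·(11+27) − 4 = 72 → (11,72,27)

11,72,27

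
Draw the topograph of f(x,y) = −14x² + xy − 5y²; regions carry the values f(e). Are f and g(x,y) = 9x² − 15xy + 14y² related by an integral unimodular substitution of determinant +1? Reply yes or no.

D₁ = -279, D₂ = -279
f is negative-definite; reduce −f:
−f: flip: (14,-1,5)→(5,1,14)
−f: reduced (well bottom): (5,1,14) with a≤c, −a<b≤a
flip sign back: reduced form of f is (-5,-1,-14)
g: translate: b→3 (≡-15 mod 18), so (9,-15,14)→(9,3,8)
g: flip: (9,3,8)→(8,-3,9)
g: reduced (well bottom): (8,-3,9) with a≤c, −a<b≤a
reduced forms (-5, -1, -14) vs (8, -3, 9) ⇒ inequivalent

no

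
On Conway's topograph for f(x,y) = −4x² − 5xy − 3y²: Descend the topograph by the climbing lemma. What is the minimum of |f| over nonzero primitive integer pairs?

translate: b→-3 (≡5 mod 8), so (4,5,3)→(4,-3,2)
flip: (4,-3,2)→(2,3,4)
translate: b→-1 (≡3 mod 4), so (2,3,4)→(2,-1,3)
reduced (well bottom): (2,-1,3) with a≤c, −a<b≤a
well minimum |f| = |-2| = 2 (negative-definite)

2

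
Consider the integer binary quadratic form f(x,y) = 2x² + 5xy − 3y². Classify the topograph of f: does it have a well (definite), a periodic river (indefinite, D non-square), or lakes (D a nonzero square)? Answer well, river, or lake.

D = b²−4ac = 5² − 4·2·(-3) = 49
D = 7² is a perfect square ⇒ form factors over ℤ ⇒ lakes

lake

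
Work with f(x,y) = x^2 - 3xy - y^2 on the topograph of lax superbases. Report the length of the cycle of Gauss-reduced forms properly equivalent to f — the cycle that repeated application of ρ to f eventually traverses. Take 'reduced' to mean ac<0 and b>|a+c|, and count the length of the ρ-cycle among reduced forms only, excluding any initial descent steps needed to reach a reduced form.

D = 13, ⌊√D⌋ = 3
descent: ρ → (-1,3,1)  [lands on river]
river: ρ → (1,3,-1)
ρ-cycle length = 2 (tail of 1 descent step not counted)

2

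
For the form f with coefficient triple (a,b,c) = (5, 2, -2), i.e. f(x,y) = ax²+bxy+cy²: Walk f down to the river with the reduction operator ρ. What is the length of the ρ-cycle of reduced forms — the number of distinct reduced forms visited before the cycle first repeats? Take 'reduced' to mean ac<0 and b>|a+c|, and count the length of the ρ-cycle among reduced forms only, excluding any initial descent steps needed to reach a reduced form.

D = 44, ⌊√D⌋ = 6
descent: ρ → (-2,6,1)  [lands on river]
river: ρ → (1,6,-2)
ρ-cycle length = 2 (tail of 1 descent step not counted)

2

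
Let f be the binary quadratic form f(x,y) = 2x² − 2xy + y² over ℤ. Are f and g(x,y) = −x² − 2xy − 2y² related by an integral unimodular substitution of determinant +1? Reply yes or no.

D₁ = -4, D₂ = -4
f: translate: b→2 (≡-2 mod 4), so (2,-2,1)→(2,2,1)
f: flip: (2,2,1)→(1,-2,2)
f: translate: b→0 (≡-2 mod 2), so (1,-2,2)→(1,0,1)
f: reduced (well bottom): (1,0,1) with a≤c, −a<b≤a
g is negative-definite; reduce −g:
−g: translate: b→0 (≡2 mod 2), so (1,2,2)→(1,0,1)
−g: reduced (well bottom): (1,0,1) with a≤c, −a<b≤a
flip sign back: reduced form of g is (-1,0,-1)
reduced forms (1, 0, 1) vs (-1, 0, -1) ⇒ inequivalent

no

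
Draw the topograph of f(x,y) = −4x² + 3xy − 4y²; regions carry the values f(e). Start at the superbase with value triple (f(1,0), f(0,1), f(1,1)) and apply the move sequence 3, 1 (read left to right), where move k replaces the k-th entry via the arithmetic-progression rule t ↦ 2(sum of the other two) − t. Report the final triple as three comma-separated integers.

start (-4,-4,-5) = (f(1,0),f(0,1),f(1,1))
replace slot 3: 2·((-4)+(-4)) − (-5) = -11 → (-4,-4,-11)
replace slot 1: 2·((-4)+(-11)) − (-4) = -26 → (-26,-4,-11)

-26,-4,-11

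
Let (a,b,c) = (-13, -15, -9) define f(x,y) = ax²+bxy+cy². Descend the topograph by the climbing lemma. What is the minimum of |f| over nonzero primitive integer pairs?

translate: b→-11 (≡15 mod 26), so (13,15,9)→(13,-11,7)
flip: (13,-11,7)→(7,11,13)
translate: b→-3 (≡11 mod 14), so (7,11,13)→(7,-3,9)
reduced (well bottom): (7,-3,9) with a≤c, −a<b≤a
well minimum |f| = |-7| = 7 (negative-definite)

7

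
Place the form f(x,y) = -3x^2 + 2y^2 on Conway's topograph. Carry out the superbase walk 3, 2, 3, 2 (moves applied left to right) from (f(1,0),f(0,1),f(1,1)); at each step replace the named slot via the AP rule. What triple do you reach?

start (-3,2,-1) = (f(1,0),f(0,1),f(1,1))
replace slot 3: 2·((-3)+2) − (-1) = -1 → (-3,2,-1)
replace slot 2: 2·((-3)+(-1)) − 2 = -10 → (-3,-10,-1)
replace slot 3: 2·((-3)+(-10)) − (-1) = -25 → (-3,-10,-25)
replace slot 2: 2·((-3)+(-25)) − (-10) = -46 → (-3,-46,-25)

-3,-46,-25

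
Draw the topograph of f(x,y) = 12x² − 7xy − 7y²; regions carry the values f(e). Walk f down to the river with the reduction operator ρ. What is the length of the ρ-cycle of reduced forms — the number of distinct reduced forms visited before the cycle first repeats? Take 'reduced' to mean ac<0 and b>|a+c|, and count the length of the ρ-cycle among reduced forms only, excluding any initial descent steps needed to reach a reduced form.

D = 385, ⌊√D⌋ = 19
descent: ρ → (-7,7,12)  [lands on river]
river: ρ → (12,17,-2)
river: ρ → (-2,19,3)
river: ρ → (3,17,-8)
river: ρ → (-8,15,5)
river: ρ → (5,15,-8)
river: ρ → (-8,17,3)
river: ρ → (3,19,-2)
river: ρ → (-2,17,12)
river: ρ → (12,7,-7)
ρ-cycle length = 10 (tail of 1 descent step not counted)

10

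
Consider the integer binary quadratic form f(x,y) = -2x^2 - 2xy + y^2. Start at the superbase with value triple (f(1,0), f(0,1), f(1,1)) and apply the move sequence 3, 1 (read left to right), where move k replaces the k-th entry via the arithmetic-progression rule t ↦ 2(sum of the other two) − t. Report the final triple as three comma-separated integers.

start (-2,1,-3) = (f(1,0),f(0,1),f(1,1))
replace slot 3: 2·((-2)+1) − (-3) = 1 → (-2,1,1)
replace slot 1: 2·(1+1) − (-2) = 6 → (6,1,1)

6,1,1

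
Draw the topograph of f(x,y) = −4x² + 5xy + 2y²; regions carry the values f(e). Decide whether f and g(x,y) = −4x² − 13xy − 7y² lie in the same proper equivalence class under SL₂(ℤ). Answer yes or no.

D₁ = 57, D₂ = 57
river cycle of f (length 6): (2, 7, -1), (-1, 7, 2), (2, 5, -4), (-4, 3, 3), (3, 3, -4), (-4, 5, 2)
river cycle of g (length 6): (2, 5, -4), (-4, 3, 3), (3, 3, -4), (-4, 5, 2), (2, 7, -1), (-1, 7, 2)
cycles coincide ⇒ equivalent

yes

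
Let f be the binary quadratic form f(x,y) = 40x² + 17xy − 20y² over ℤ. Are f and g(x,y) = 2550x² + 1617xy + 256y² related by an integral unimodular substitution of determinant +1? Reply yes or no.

D₁ = 3489, D₂ = 3489
river cycle of f (length 52): (-20, 23, 37), (37, 51, -6), (-6, 57, 10), (10, 43, -41), (-41, 39, 12), (12, 57, -5), (-5, 53, 34), (34, 15, -24), (-24, 33, 25), (25, 17, -32), … (42 more)
river cycle of g (length 52): (3, 57, -20), (-20, 23, 37), (37, 51, -6), (-6, 57, 10), (10, 43, -41), (-41, 39, 12), (12, 57, -5), (-5, 53, 34), (34, 15, -24), (-24, 33, 25), … (42 more)
cycles coincide ⇒ equivalent

yes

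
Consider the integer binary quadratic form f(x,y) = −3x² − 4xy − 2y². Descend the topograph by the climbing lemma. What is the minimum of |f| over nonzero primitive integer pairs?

translate: b→-2 (≡4 mod 6), so (3,4,2)→(3,-2,1)
flip: (3,-2,1)→(1,2,3)
translate: b→0 (≡2 mod 2), so (1,2,3)→(1,0,2)
reduced (well bottom): (1,0,2) with a≤c, −a<b≤a
well minimum |f| = |-1| = 1 (negative-definite)

1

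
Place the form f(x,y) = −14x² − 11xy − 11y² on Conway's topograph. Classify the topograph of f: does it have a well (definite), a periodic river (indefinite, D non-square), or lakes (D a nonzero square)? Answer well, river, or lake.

D = b²−4ac = (-11)² − 4·(-14)·(-11) = -495
D < 0 ⇒ definite ⇒ every region one sign ⇒ single well

well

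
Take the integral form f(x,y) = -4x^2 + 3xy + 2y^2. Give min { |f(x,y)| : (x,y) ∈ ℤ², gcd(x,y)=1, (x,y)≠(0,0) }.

river: ρ → (2,5,-2)
river: ρ → (-2,3,4)
river: ρ → (4,5,-1)
river: ρ → (-1,5,4)
river: ρ → (4,3,-2)
river: ρ → (-2,5,2)
river: ρ → (2,3,-4)
river: ρ → (-4,5,1)
river: ρ → (1,5,-4)
river: ρ → (-4,3,2)
closes: descent 0, river 10
min |a| on river = 1

1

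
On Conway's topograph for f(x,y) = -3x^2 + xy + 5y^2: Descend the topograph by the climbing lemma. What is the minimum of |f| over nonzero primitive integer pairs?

descent: ρ → (5,-1,-3)
descent: ρ → (-3,7,1)  [lands on river]
river: ρ → (1,7,-3)
river: ρ → (-3,5,3)
river: ρ → (3,7,-1)
river: ρ → (-1,7,3)
river: ρ → (3,5,-3)
closes: descent 2, river 6
min |a| on river = 1

1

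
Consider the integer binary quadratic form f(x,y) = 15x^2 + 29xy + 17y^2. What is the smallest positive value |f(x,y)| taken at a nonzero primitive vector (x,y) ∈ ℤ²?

translate: b→-1 (≡29 mod 30), so (15,29,17)→(15,-1,3)
flip: (15,-1,3)→(3,1,15)
reduced (well bottom): (3,1,15) with a≤c, −a<b≤a
well minimum = a = 3

3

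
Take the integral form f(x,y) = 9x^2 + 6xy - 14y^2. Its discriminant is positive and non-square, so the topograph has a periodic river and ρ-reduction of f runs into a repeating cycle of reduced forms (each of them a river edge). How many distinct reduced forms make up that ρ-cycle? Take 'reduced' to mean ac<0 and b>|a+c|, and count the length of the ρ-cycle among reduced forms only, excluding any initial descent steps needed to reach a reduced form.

D = 540, ⌊√D⌋ = 23
river: ρ → (-14,22,1)
river: ρ → (1,22,-14)
river: ρ → (-14,6,9)
river: ρ → (9,12,-11)
river: ρ → (-11,10,10)
river: ρ → (10,10,-11)
river: ρ → (-11,12,9)
river: ρ → (9,6,-14)
ρ-cycle length = 8 (tail of 0 descent steps not counted)

8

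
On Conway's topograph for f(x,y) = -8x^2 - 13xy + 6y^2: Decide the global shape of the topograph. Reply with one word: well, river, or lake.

D = b²−4ac = (-13)² − 4·(-8)·6 = 361
D = 19² is a perfect square ⇒ form factors over ℤ ⇒ lakes

lake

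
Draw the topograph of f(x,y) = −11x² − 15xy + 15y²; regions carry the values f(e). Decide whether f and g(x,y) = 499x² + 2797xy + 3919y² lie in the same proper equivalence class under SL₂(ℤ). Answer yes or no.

D₁ = 885, D₂ = 885
river cycle of f (length 4): (15, 15, -11), (-11, 29, 1), (1, 29, -11), (-11, 15, 15)
river cycle of g (length 4): (-11, 15, 15), (15, 15, -11), (-11, 29, 1), (1, 29, -11)
cycles coincide ⇒ equivalent

yes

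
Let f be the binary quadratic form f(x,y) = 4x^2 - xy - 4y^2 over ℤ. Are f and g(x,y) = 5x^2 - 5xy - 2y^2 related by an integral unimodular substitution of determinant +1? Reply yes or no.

D₁ = 65, D₂ = 65
river cycle of f (length 6): (-4, 1, 4), (4, 7, -1), (-1, 7, 4), (4, 1, -4), (-4, 7, 1), (1, 7, -4)
river cycle of g (length 6): (-2, 5, 5), (5, 5, -2), (-2, 7, 2), (2, 5, -5), (-5, 5, 2), (2, 7, -2)
cycles differ ⇒ inequivalent

no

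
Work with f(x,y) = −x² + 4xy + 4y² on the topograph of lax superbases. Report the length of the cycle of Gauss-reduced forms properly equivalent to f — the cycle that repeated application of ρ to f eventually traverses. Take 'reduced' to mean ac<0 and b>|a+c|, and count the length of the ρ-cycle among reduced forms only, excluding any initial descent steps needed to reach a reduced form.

D = 32, ⌊√D⌋ = 5
river: ρ → (4,4,-1)
river: ρ → (-1,4,4)
ρ-cycle length = 2 (tail of 0 descent steps not counted)

2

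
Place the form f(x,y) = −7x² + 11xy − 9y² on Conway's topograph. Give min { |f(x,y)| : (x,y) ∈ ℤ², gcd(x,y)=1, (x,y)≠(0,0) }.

translate: b→3 (≡-11 mod 14), so (7,-11,9)→(7,3,5)
flip: (7,3,5)→(5,-3,7)
reduced (well bottom): (5,-3,7) with a≤c, −a<b≤a
well minimum |f| = |-5| = 5 (negative-definite)

5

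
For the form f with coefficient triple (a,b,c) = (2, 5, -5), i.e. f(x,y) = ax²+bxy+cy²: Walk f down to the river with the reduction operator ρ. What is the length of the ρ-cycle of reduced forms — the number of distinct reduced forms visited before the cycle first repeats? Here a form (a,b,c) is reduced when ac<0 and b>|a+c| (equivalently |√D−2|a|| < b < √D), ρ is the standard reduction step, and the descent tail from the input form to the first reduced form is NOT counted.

D = 65, ⌊√D⌋ = 8
river: ρ → (-5,5,2)
river: ρ → (2,7,-2)
river: ρ → (-2,5,5)
river: ρ → (5,5,-2)
river: ρ → (-2,7,2)
river: ρ → (2,5,-5)
ρ-cycle length = 6 (tail of 0 descent steps not counted)

6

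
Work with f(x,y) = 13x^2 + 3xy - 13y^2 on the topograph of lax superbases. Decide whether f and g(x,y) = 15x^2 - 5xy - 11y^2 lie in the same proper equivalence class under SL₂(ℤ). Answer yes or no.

D₁ = 685, D₂ = 685
river cycle of f (length 10): (-13, 23, 3), (3, 25, -5), (-5, 25, 3), (3, 23, -13), (-13, 3, 13), (13, 23, -3), (-3, 25, 5), (5, 25, -3), (-3, 23, 13), (13, 3, -13)
river cycle of g (length 14): (-11, 5, 15), (15, 25, -1), (-1, 25, 15), (15, 5, -11), (-11, 17, 9), (9, 19, -9), (-9, 17, 11), (11, 5, -15), (-15, 25, 1), (1, 25, -15), … (4 more)
cycles differ ⇒ inequivalent

no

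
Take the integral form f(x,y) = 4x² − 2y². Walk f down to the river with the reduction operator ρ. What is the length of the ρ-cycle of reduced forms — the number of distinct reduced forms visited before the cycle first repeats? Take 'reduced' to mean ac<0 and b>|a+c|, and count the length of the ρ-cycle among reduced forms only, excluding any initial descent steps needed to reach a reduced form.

D = 32, ⌊√D⌋ = 5
descent: ρ → (-2,4,2)  [lands on river]
river: ρ → (2,4,-2)
ρ-cycle length = 2 (tail of 1 descent step not counted)

2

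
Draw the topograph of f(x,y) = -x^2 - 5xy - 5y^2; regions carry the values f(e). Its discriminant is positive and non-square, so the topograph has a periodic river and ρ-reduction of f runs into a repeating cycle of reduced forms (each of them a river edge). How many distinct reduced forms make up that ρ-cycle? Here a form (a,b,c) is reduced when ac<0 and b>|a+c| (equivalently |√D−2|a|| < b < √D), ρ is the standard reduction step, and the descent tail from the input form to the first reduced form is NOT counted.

D = 5, ⌊√D⌋ = 2
descent: ρ → (-5,5,-1)
descent: ρ → (-1,1,1)  [lands on river]
river: ρ → (1,1,-1)
ρ-cycle length = 2 (tail of 2 descent steps not counted)

2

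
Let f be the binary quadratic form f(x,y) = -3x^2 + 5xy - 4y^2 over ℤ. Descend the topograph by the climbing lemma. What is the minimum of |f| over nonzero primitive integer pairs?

translate: b→1 (≡-5 mod 6), so (3,-5,4)→(3,1,2)
flip: (3,1,2)→(2,-1,3)
reduced (well bottom): (2,-1,3) with a≤c, −a<b≤a
well minimum |f| = |-2| = 2 (negative-definite)

2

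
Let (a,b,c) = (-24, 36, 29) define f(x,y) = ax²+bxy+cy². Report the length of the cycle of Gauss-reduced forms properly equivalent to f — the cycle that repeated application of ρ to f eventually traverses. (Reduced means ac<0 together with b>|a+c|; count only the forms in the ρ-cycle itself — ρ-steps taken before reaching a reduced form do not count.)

D = 4080, ⌊√D⌋ = 63
river: ρ → (29,22,-31)
river: ρ → (-31,40,20)
river: ρ → (20,40,-31)
river: ρ → (-31,22,29)
river: ρ → (29,36,-24)
river: ρ → (-24,60,5)
river: ρ → (5,60,-24)
river: ρ → (-24,36,29)
ρ-cycle length = 8 (tail of 0 descent steps not counted)

8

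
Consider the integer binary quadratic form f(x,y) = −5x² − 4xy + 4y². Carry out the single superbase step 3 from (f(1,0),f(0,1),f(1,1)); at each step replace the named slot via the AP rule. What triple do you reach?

start (-5,4,-5) = (f(1,0),f(0,1),f(1,1))
replace slot 3: 2·((-5)+4) − (-5) = 3 → (-5,4,3)

-5,4,3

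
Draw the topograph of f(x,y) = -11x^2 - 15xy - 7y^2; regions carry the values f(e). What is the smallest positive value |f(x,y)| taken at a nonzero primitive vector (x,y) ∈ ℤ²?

translate: b→-7 (≡15 mod 22), so (11,15,7)→(11,-7,3)
flip: (11,-7,3)→(3,7,11)
translate: b→1 (≡7 mod 6), so (3,7,11)→(3,1,7)
reduced (well bottom): (3,1,7) with a≤c, −a<b≤a
well minimum |f| = |-3| = 3 (negative-definite)

3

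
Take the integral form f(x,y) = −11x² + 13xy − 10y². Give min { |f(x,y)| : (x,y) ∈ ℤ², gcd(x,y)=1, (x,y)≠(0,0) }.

translate: b→9 (≡-13 mod 22), so (11,-13,10)→(11,9,8)
flip: (11,9,8)→(8,-9,11)
translate: b→7 (≡-9 mod 16), so (8,-9,11)→(8,7,10)
reduced (well bottom): (8,7,10) with a≤c, −a<b≤a
well minimum |f| = |-8| = 8 (negative-definite)

8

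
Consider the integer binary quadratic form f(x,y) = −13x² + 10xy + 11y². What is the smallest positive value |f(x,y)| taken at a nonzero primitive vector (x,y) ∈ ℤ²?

river: ρ → (11,12,-12)
river: ρ → (-12,12,11)
river: ρ → (11,10,-13)
river: ρ → (-13,16,8)
river: ρ → (8,16,-13)
river: ρ → (-13,10,11)
closes: descent 0, river 6
min |a| on river = 8

8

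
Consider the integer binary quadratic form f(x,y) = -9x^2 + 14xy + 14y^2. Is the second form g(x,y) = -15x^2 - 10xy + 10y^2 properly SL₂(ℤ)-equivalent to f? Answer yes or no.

D₁ = 700, D₂ = 700
river cycle of f (length 6): (14, 14, -9), (-9, 22, 6), (6, 26, -1), (-1, 26, 6), (6, 22, -9), (-9, 14, 14)
river cycle of g (length 4): (10, 10, -15), (-15, 20, 5), (5, 20, -15), (-15, 10, 10)
cycles differ ⇒ inequivalent

no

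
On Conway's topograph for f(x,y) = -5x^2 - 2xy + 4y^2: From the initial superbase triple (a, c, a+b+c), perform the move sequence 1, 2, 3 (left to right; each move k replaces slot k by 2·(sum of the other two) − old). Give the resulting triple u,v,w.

start (-5,4,-3) = (f(1,0),f(0,1),f(1,1))
replace slot 1: 2·(4+(-3)) − (-5) = 7 → (7,4,-3)
replace slot 2: 2·(7+(-3)) − 4 = 4 → (7,4,-3)
replace slot 3: 2·(7+4) − (-3) = 25 → (7,4,25)

7,4,25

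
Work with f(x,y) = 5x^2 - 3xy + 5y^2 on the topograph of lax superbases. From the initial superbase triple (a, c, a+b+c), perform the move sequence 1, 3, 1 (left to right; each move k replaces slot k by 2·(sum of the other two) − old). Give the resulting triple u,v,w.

start (5,5,7) = (f(1,0),f(0,1),f(1,1))
replace slot 1: 2·(5+7) − 5 = 19 → (19,5,7)
replace slot 3: 2·(19+5) − 7 = 41 → (19,5,41)
replace slot 1: 2·(5+41) − 19 = 73 → (73,5,41)

73,5,41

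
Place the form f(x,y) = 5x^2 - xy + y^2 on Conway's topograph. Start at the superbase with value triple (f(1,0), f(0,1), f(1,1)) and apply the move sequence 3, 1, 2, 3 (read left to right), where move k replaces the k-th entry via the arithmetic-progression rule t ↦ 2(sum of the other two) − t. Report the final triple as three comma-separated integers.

start (5,1,5) = (f(1,0),f(0,1),f(1,1))
replace slot 3: 2·(5+1) − 5 = 7 → (5,1,7)
replace slot 1: 2·(1+7) − 5 = 11 → (11,1,7)
replace slot 2: 2·(11+7) − 1 = 35 → (11,35,7)
replace slot 3: 2·(11+35) − 7 = 85 → (11,35,85)

11,35,85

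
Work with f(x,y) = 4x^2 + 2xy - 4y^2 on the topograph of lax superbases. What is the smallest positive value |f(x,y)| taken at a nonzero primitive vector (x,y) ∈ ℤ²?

river: ρ → (-4,6,2)
river: ρ → (2,6,-4)
river: ρ → (-4,2,4)
river: ρ → (4,6,-2)
river: ρ → (-2,6,4)
river: ρ → (4,2,-4)
closes: descent 0, river 6
min |a| on river = 2

2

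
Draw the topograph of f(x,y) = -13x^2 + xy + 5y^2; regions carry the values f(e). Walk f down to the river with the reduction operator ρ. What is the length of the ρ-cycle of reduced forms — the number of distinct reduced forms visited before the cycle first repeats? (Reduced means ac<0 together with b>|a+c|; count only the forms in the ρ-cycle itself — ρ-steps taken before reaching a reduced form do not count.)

D = 261, ⌊√D⌋ = 16
descent: ρ → (5,9,-9)  [lands on river]
river: ρ → (-9,9,5)
river: ρ → (5,11,-7)
river: ρ → (-7,3,9)
river: ρ → (9,15,-1)
river: ρ → (-1,15,9)
river: ρ → (9,3,-7)
river: ρ → (-7,11,5)
ρ-cycle length = 8 (tail of 1 descent step not counted)

8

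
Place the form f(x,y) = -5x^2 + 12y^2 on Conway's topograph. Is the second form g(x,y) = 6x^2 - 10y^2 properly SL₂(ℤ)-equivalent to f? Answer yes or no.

D₁ = 240, D₂ = 240
river cycle of f (length 6): (-5, 10, 7), (7, 4, -8), (-8, 12, 3), (3, 12, -8), (-8, 4, 7), (7, 10, -5)
river cycle of g (length 2): (6, 12, -4), (-4, 12, 6)
cycles differ ⇒ inequivalent

no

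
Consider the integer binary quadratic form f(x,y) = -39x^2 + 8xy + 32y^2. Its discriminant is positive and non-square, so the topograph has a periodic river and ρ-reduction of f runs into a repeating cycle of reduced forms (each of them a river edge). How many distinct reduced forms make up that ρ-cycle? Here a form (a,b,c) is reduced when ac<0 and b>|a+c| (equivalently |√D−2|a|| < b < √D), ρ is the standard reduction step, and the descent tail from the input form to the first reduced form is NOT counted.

D = 5056, ⌊√D⌋ = 71
river: ρ → (32,56,-15)
river: ρ → (-15,64,16)
river: ρ → (16,64,-15)
river: ρ → (-15,56,32)
river: ρ → (32,8,-39)
river: ρ → (-39,70,1)
river: ρ → (1,70,-39)
river: ρ → (-39,8,32)
ρ-cycle length = 8 (tail of 0 descent steps not counted)

8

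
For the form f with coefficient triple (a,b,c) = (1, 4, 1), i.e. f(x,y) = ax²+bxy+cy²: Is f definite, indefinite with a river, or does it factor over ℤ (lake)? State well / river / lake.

D = b²−4ac = 4² − 4·1·1 = 12
D > 0 non-square ⇒ indefinite ⇒ periodic river

river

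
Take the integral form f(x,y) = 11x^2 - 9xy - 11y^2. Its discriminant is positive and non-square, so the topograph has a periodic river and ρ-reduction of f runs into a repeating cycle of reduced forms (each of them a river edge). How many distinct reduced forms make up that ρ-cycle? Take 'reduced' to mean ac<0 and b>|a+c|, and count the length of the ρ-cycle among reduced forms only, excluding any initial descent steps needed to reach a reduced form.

D = 565, ⌊√D⌋ = 23
descent: ρ → (-11,9,11)  [lands on river]
river: ρ → (11,13,-9)
river: ρ → (-9,23,1)
river: ρ → (1,23,-9)
river: ρ → (-9,13,11)
river: ρ → (11,9,-11)
river: ρ → (-11,13,9)
river: ρ → (9,23,-1)
river: ρ → (-1,23,9)
river: ρ → (9,13,-11)
ρ-cycle length = 10 (tail of 1 descent step not counted)

10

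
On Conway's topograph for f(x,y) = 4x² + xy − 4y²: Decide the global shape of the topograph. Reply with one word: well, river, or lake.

D = b²−4ac = 1² − 4·4·(-4) = 65
D > 0 non-square ⇒ indefinite ⇒ periodic river

river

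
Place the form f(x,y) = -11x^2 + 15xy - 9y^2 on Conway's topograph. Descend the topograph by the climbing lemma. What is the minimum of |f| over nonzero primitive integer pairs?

translate: b→7 (≡-15 mod 22), so (11,-15,9)→(11,7,5)
flip: (11,7,5)→(5,-7,11)
translate: b→3 (≡-7 mod 10), so (5,-7,11)→(5,3,9)
reduced (well bottom): (5,3,9) with a≤c, −a<b≤a
well minimum |f| = |-5| = 5 (negative-definite)

5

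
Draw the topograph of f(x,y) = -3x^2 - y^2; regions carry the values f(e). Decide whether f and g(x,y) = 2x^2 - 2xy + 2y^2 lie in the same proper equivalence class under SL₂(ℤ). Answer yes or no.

D₁ = -12, D₂ = -12
f is negative-definite; reduce −f:
−f: flip: (3,0,1)→(1,0,3)
−f: reduced (well bottom): (1,0,3) with a≤c, −a<b≤a
flip sign back: reduced form of f is (-1,0,-3)
g: translate: b→2 (≡-2 mod 4), so (2,-2,2)→(2,2,2)
g: reduced (well bottom): (2,2,2) with a≤c, −a<b≤a
reduced forms (-1, 0, -3) vs (2, 2, 2) ⇒ inequivalent

no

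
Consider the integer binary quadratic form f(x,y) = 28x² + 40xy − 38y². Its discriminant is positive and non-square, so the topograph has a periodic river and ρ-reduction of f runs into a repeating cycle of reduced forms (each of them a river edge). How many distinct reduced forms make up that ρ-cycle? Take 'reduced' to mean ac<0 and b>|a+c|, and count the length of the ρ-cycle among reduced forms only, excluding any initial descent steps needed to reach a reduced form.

D = 5856, ⌊√D⌋ = 76
river: ρ → (-38,36,30)
river: ρ → (30,24,-44)
river: ρ → (-44,64,10)
river: ρ → (10,76,-2)
river: ρ → (-2,76,10)
river: ρ → (10,64,-44)
river: ρ → (-44,24,30)
river: ρ → (30,36,-38)
river: ρ → (-38,40,28)
river: ρ → (28,72,-6)
river: ρ → (-6,72,28)
river: ρ → (28,40,-38)
ρ-cycle length = 12 (tail of 0 descent steps not counted)

12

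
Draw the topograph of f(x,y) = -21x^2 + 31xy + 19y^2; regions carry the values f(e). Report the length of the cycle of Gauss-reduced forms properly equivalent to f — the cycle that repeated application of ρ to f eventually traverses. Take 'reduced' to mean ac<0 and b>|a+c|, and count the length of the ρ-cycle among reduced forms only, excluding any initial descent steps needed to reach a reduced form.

D = 2557, ⌊√D⌋ = 50
river: ρ → (19,45,-7)
river: ρ → (-7,39,37)
river: ρ → (37,35,-9)
river: ρ → (-9,37,33)
river: ρ → (33,29,-13)
river: ρ → (-13,49,3)
river: ρ → (3,47,-29)
river: ρ → (-29,11,21)
river: ρ → (21,31,-19)
river: ρ → (-19,45,7)
river: ρ → (7,39,-37)
river: ρ → (-37,35,9)
river: ρ → (9,37,-33)
river: ρ → (-33,29,13)
river: ρ → (13,49,-3)
river: ρ → (-3,47,29)
river: ρ → (29,11,-21)
river: ρ → (-21,31,19)
ρ-cycle length = 18 (tail of 0 descent steps not counted)

18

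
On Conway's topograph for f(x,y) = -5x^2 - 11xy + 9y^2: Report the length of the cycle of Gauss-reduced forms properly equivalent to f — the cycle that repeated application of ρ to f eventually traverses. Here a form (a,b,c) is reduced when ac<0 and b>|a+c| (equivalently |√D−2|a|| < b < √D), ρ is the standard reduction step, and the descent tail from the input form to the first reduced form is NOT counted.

D = 301, ⌊√D⌋ = 17
descent: ρ → (9,11,-5)  [lands on river]
river: ρ → (-5,9,11)
river: ρ → (11,13,-3)
river: ρ → (-3,17,1)
river: ρ → (1,17,-3)
river: ρ → (-3,13,11)
river: ρ → (11,9,-5)
river: ρ → (-5,11,9)
river: ρ → (9,7,-7)
river: ρ → (-7,7,9)
ρ-cycle length = 10 (tail of 1 descent step not counted)

10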